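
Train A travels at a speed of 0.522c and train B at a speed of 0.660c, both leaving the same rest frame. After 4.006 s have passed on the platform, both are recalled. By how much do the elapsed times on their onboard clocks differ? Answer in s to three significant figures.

A: γ = 1/√(1 − 0.522²) = 1/√0.7275 = 1.172; τ_A = 4.006/1.172 = 3.417 s.
B: γ = 1/√(1 − 0.660²) = 1/√0.5644 = 1.331; τ_B = 4.006/1.331 = 3.010 s.

|τ_A − τ_B| = 0.407 s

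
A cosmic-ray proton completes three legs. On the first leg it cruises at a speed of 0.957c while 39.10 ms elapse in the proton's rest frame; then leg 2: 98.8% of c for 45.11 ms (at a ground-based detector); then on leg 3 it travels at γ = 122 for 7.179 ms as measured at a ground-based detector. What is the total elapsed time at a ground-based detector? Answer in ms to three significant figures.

Leg 1: γ = 1/√(1 − 0.957²) = 1/√0.08415 = 3.447; Δt_1 = 3.447 × 39.10 = 134.8 ms.
Leg 2: 45.11 ms is already measured at a ground-based detector.
Leg 3: 7.179 ms is already measured at a ground-based detector.
Total: 134.8 + 45.11 + 7.179 ms.

Δt = 187 ms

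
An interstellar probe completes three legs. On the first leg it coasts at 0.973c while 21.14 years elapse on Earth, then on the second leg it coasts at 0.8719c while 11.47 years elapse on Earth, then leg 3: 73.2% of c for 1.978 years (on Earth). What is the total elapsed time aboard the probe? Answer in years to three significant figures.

τ = 11.8 years

Leg 1: γ = 1/√(1 − 0.973²) = 1/√0.05327 = 4.333; τ_1 = 21.14/4.333 = 4.879 years.
Leg 2: γ = 1/√(1 − 0.8719²) = 1/√0.2398 = 2.042; τ_2 = 11.47/2.042 = 5.617 years.
Leg 3: β = 0.732; γ = 1/√(1 − 0.732²) = 1/√0.4642 = 1.468; τ_3 = 1.978/1.468 = 1.348 years.
Total: 4.879 + 5.617 + 1.348 years.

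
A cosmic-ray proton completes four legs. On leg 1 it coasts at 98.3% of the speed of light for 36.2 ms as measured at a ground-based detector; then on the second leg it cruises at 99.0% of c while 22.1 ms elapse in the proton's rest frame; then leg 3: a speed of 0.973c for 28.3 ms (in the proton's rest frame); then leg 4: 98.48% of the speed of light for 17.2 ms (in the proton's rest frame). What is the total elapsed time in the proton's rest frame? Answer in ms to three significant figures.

τ = 74.2 ms

Leg 1: β = 0.983; γ = 1/√(1 − 0.983²) = 1/√0.03371 = 5.446; τ_1 = 36.2/5.446 = 6.647 ms.
Leg 2: 22.1 ms is already measured in the proton's rest frame.
Leg 3: 28.3 ms is already measured in the proton's rest frame.
Leg 4: 17.2 ms is already measured in the proton's rest frame.
Total: 6.647 + 22.10 + 28.30 + 17.20 ms.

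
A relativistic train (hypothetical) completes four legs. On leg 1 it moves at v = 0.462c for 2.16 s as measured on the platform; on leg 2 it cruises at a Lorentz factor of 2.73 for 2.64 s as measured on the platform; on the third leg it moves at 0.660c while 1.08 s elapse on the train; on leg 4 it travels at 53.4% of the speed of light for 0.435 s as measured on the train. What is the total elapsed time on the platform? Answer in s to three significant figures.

Δt = 6.75 s

Leg 1: 2.16 s is already measured on the platform.
Leg 2: 2.64 s is already measured on the platform.
Leg 3: γ = 1/√(1 − 0.660²) = 1/√0.5644 = 1.331; Δt_3 = 1.331 × 1.08 = 1.438 s.
Leg 4: β = 0.534; γ = 1/√(1 − 0.534²) = 1/√0.7148 = 1.183; Δt_4 = 1.183 × 0.435 = 0.5145 s.
Total: 2.160 + 2.640 + 1.438 + 0.5145 s.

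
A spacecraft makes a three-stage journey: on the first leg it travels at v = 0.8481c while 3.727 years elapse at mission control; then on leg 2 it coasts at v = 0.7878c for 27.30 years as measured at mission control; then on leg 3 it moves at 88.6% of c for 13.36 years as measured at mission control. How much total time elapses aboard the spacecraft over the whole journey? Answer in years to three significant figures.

τ = 25.0 years

Leg 1: γ = 1/√(1 − 0.8481²) = 1/√0.2807 = 1.887; τ_1 = 3.727/1.887 = 1.975 years.
Leg 2: γ = 1/√(1 − 0.7878²) = 1/√0.3794 = 1.624; τ_2 = 27.30/1.624 = 16.81 years.
Leg 3: β = 0.886; γ = 1/√(1 − 0.886²) = 1/√0.2150 = 2.157; τ_3 = 13.36/2.157 = 6.195 years.
Total: 1.975 + 16.81 + 6.195 years.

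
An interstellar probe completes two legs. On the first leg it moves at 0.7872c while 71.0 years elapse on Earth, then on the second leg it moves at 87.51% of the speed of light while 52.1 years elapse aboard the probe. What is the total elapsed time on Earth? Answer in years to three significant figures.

Δt = 179 years

Leg 1: 71.0 years is already measured on Earth.
Leg 2: β = 0.8751; γ = 1/√(1 − 0.8751²) = 1/√0.2342 = 2.066; Δt_2 = 2.066 × 52.1 = 107.7 years.
Total: 71.00 + 107.7 years.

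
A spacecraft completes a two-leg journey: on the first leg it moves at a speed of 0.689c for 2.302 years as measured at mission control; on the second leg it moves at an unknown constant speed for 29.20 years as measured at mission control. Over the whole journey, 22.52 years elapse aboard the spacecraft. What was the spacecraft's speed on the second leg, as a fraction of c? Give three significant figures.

β = 0.700

Leg 1: γ = 1/√(1 − 0.689²) = 1/√0.5253 = 1.380; τ_1 = 2.302/1.380 = 1.668 years.
Leg 2: speed unknown; τ_2 = 29.20/γ_2.
Total proper time: 1.668 + τ_2 = 22.52, so τ_2 = 22.52 − 1.668 = 20.85 years.
γ_2 = 29.20/20.85 = 1.400; β = √(1 − 1/γ²) = √0.4901.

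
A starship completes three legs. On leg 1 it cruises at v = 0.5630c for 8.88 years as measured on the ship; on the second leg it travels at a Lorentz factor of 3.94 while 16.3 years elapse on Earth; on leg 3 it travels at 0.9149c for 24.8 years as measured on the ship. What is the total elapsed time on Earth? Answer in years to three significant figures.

Leg 1: γ = 1/√(1 − 0.5630²) = 1/√0.6830 = 1.210; Δt_1 = 1.210 × 8.88 = 10.74 years.
Leg 2: 16.3 years is already measured on Earth.
Leg 3: γ = 1/√(1 − 0.9149²) = 1/√0.1630 = 2.477; Δt_3 = 2.477 × 24.8 = 61.43 years.
Total: 10.74 + 16.30 + 61.43 years.

Δt = 88.5 years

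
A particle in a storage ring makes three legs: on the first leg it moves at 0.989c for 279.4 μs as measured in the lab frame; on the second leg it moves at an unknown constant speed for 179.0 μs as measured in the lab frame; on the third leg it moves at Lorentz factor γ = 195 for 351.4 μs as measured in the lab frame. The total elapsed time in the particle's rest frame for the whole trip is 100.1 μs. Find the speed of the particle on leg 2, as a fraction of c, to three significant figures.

Leg 1: γ = 1/√(1 − 0.989²) = 1/√0.02188 = 6.761; τ_1 = 279.4/6.761 = 41.33 μs.
Leg 2: speed unknown; τ_2 = 179.0/γ_2.
Leg 3: γ = 195; τ_3 = 351.4/195.0 = 1.802 μs.
Total proper time: 41.33 + τ_2 + 1.802 = 100.1, so τ_2 = 100.1 − 43.13 = 56.97 μs.
γ_2 = 179.0/56.97 = 3.142; β = √(1 − 1/γ²) = √0.8987.

β = 0.948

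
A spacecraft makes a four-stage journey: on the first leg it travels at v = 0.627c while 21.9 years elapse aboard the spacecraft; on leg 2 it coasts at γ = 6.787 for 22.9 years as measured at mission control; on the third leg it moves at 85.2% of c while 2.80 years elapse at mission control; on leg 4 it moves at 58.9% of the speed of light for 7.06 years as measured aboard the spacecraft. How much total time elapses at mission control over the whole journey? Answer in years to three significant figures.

Δt = 62.5 years

Leg 1: γ = 1/√(1 − 0.627²) = 1/√0.6069 = 1.284; Δt_1 = 1.284 × 21.9 = 28.11 years.
Leg 2: 22.9 years is already measured at mission control.
Leg 3: 2.80 years is already measured at mission control.
Leg 4: β = 0.589; γ = 1/√(1 − 0.589²) = 1/√0.6531 = 1.237; Δt_4 = 1.237 × 7.06 = 8.736 years.
Total: 28.11 + 22.90 + 2.800 + 8.736 years.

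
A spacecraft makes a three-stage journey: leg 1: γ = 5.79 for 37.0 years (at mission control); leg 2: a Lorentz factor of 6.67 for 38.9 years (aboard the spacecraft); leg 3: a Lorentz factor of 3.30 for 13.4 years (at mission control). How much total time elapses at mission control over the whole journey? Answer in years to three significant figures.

Leg 1: 37.0 years is already measured at mission control.
Leg 2: γ = 6.67; Δt_2 = 6.670 × 38.9 = 259.5 years.
Leg 3: 13.4 years is already measured at mission control.
Total: 37.00 + 259.5 + 13.40 years.

Δt = 310 years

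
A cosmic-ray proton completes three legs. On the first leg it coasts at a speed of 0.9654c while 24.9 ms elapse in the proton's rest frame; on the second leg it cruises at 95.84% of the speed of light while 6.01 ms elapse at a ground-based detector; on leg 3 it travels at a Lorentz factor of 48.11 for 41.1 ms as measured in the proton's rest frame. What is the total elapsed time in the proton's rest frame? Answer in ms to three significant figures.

τ = 67.7 ms

Leg 1: 24.9 ms is already measured in the proton's rest frame.
Leg 2: β = 0.9584; γ = 1/√(1 − 0.9584²) = 1/√0.08147 = 3.504; τ_2 = 6.01/3.504 = 1.715 ms.
Leg 3: 41.1 ms is already measured in the proton's rest frame.
Total: 24.90 + 1.715 + 41.10 ms.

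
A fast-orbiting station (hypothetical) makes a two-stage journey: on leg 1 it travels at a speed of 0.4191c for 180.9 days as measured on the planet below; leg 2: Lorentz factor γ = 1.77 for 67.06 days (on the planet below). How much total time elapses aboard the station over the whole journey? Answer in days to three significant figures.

τ = 202 days

Leg 1: γ = 1/√(1 − 0.4191²) = 1/√0.8244 = 1.101; τ_1 = 180.9/1.101 = 164.2 days.
Leg 2: γ = 1.77; τ_2 = 67.06/1.770 = 37.89 days.
Total: 164.2 + 37.89 days.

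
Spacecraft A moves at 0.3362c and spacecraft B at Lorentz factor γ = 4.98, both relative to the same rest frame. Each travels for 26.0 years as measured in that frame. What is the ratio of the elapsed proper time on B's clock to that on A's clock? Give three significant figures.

τ_B/τ_A = 0.213

A: γ = 1/√(1 − 0.3362²) = 1/√0.8870 = 1.062. B: γ = 4.98.
τ_A/τ_B = γ_B/γ_A = 4.980/1.062 = 4.690, so τ_B/τ_A = 0.2132.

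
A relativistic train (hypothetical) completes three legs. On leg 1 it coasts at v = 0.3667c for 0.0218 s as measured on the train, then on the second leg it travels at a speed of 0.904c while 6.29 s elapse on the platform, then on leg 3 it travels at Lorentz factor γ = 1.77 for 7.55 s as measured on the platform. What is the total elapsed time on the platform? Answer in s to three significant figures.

Leg 1: γ = 1/√(1 − 0.3667²) = 1/√0.8655 = 1.075; Δt_1 = 1.075 × 0.0218 = 0.02343 s.
Leg 2: 6.29 s is already measured on the platform.
Leg 3: 7.55 s is already measured on the platform.
Total: 0.02343 + 6.290 + 7.550 s.

Δt = 13.9 s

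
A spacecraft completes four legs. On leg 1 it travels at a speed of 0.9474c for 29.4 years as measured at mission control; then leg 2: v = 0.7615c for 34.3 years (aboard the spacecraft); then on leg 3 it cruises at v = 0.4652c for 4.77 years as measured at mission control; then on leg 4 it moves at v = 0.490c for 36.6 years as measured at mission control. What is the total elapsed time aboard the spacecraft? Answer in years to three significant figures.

Leg 1: γ = 1/√(1 − 0.9474²) = 1/√0.1024 = 3.124; τ_1 = 29.4/3.124 = 9.410 years.
Leg 2: 34.3 years is already measured aboard the spacecraft.
Leg 3: γ = 1/√(1 − 0.4652²) = 1/√0.7836 = 1.130; τ_3 = 4.77/1.130 = 4.222 years.
Leg 4: γ = 1/√(1 − 0.490²) = 1/√0.7599 = 1.147; τ_4 = 36.6/1.147 = 31.91 years.
Total: 9.410 + 34.30 + 4.222 + 31.91 years.

τ = 79.8 years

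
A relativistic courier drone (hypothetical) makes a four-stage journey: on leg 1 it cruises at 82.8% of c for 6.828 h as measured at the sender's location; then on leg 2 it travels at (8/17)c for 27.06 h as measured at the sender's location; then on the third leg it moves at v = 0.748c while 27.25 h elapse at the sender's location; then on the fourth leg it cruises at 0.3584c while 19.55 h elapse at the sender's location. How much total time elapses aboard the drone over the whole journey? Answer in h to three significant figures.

τ = 64.0 h

Leg 1: β = 0.828; γ = 1/√(1 − 0.828²) = 1/√0.3144 = 1.783; τ_1 = 6.828/1.783 = 3.829 h.
Leg 2: γ = 1/√(1 − (8/17)²) = 17/15 ≈ 1.133; τ_2 = 27.06/1.133 = 23.88 h.
Leg 3: γ = 1/√(1 − 0.748²) = 1/√0.4405 = 1.507; τ_3 = 27.25/1.507 = 18.09 h.
Leg 4: γ = 1/√(1 − 0.3584²) = 1/√0.8715 = 1.071; τ_4 = 19.55/1.071 = 18.25 h.
Total: 3.829 + 23.88 + 18.09 + 18.25 h.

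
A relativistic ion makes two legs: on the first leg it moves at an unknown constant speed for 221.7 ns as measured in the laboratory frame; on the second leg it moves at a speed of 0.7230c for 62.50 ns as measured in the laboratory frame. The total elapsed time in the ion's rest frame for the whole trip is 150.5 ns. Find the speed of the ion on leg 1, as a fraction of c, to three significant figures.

Leg 1: speed unknown; τ_1 = 221.7/γ_1.
Leg 2: γ = 1/√(1 − 0.7230²) = 1/√0.4773 = 1.447; τ_2 = 62.50/1.447 = 43.18 ns.
Total proper time: τ_1 + 43.18 = 150.5, so τ_1 = 150.5 − 43.18 = 107.3 ns.
γ_1 = 221.7/107.3 = 2.066; β = √(1 − 1/γ²) = √0.7657.

β = 0.875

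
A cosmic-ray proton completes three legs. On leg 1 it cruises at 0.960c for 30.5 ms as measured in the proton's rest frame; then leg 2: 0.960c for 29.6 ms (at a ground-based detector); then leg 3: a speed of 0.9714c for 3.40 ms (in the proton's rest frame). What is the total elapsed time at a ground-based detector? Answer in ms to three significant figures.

Leg 1: γ = 1/√(1 − 0.960²) = 25/7 ≈ 3.571; Δt_1 = 3.571 × 30.5 = 108.9 ms.
Leg 2: 29.6 ms is already measured at a ground-based detector.
Leg 3: γ = 1/√(1 − 0.9714²) = 1/√0.05638 = 4.211; Δt_3 = 4.211 × 3.40 = 14.32 ms.
Total: 108.9 + 29.60 + 14.32 ms.

Δt = 153 ms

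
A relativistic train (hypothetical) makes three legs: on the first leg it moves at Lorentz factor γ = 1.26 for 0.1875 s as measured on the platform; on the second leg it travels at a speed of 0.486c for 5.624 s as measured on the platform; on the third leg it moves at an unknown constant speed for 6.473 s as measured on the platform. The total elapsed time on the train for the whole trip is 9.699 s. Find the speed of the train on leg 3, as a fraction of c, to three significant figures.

Leg 1: γ = 1.26; τ_1 = 0.1875/1.260 = 0.1488 s.
Leg 2: γ = 1/√(1 − 0.486²) = 1/√0.7638 = 1.144; τ_2 = 5.624/1.144 = 4.915 s.
Leg 3: speed unknown; τ_3 = 6.473/γ_3.
Total proper time: 0.1488 + 4.915 + τ_3 = 9.699, so τ_3 = 9.699 − 5.064 = 4.635 s.
γ_3 = 6.473/4.635 = 1.397; β = √(1 − 1/γ²) = √0.4873.

β = 0.698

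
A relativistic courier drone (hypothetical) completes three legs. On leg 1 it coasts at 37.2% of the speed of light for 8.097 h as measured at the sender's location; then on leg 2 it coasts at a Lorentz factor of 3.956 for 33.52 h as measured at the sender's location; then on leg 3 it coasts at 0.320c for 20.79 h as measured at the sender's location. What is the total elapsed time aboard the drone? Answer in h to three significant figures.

Leg 1: β = 0.372; γ = 1/√(1 − 0.372²) = 1/√0.8616 = 1.077; τ_1 = 8.097/1.077 = 7.516 h.
Leg 2: γ = 3.956; τ_2 = 33.52/3.956 = 8.473 h.
Leg 3: γ = 1/√(1 − 0.320²) = 1/√0.8976 = 1.056; τ_3 = 20.79/1.056 = 19.70 h.
Total: 7.516 + 8.473 + 19.70 h.

τ = 35.7 h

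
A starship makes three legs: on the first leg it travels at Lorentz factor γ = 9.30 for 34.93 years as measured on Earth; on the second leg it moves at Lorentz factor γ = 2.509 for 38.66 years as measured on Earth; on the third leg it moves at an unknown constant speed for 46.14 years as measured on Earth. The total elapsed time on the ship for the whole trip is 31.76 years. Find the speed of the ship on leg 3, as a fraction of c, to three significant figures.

β = 0.962

Leg 1: γ = 9.30; τ_1 = 34.93/9.300 = 3.756 years.
Leg 2: γ = 2.509; τ_2 = 38.66/2.509 = 15.41 years.
Leg 3: speed unknown; τ_3 = 46.14/γ_3.
Total proper time: 3.756 + 15.41 + τ_3 = 31.76, so τ_3 = 31.76 − 19.16 = 12.60 years.
γ_3 = 46.14/12.60 = 3.663; β = √(1 − 1/γ²) = √0.9255.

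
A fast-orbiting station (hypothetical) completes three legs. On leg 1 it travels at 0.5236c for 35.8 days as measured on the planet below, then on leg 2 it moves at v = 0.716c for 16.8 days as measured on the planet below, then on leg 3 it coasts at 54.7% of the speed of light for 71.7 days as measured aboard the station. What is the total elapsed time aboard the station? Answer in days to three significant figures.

τ = 114 days

Leg 1: γ = 1/√(1 − 0.5236²) = 1/√0.7258 = 1.174; τ_1 = 35.8/1.174 = 30.50 days.
Leg 2: γ = 1/√(1 − 0.716²) = 1/√0.4873 = 1.432; τ_2 = 16.8/1.432 = 11.73 days.
Leg 3: 71.7 days is already measured aboard the station.
Total: 30.50 + 11.73 + 71.70 days.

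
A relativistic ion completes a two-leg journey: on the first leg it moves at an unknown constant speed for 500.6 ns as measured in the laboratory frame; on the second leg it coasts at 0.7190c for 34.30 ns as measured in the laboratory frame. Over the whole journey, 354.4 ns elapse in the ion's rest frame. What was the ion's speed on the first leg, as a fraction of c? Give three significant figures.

Leg 1: speed unknown; τ_1 = 500.6/γ_1.
Leg 2: γ = 1/√(1 − 0.7190²) = 1/√0.4830 = 1.439; τ_2 = 34.30/1.439 = 23.84 ns.
Total proper time: τ_1 + 23.84 = 354.4, so τ_1 = 354.4 − 23.84 = 330.6 ns.
γ_1 = 500.6/330.6 = 1.514; β = √(1 − 1/γ²) = √0.5640.

β = 0.751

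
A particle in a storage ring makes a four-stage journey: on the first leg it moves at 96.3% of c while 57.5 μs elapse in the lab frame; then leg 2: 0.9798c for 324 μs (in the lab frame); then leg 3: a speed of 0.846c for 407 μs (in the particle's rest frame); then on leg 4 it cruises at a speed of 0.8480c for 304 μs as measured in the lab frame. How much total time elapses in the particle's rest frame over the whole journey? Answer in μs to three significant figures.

Leg 1: β = 0.963; γ = 1/√(1 − 0.963²) = 1/√0.07263 = 3.711; τ_1 = 57.5/3.711 = 15.50 μs.
Leg 2: γ = 1/√(1 − 0.9798²) = 1/√0.03999 = 5.001; τ_2 = 324/5.001 = 64.79 μs.
Leg 3: 407 μs is already measured in the particle's rest frame.
Leg 4: γ = 1/√(1 − 0.8480²) = 1/√0.2809 = 1.887; τ_4 = 304/1.887 = 161.1 μs.
Total: 15.50 + 64.79 + 407.0 + 161.1 μs.

τ = 648 μs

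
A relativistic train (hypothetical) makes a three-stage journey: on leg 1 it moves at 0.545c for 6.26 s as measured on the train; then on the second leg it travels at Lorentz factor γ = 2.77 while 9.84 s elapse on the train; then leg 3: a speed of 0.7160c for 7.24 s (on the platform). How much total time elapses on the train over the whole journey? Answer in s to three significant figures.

τ = 21.2 s

Leg 1: 6.26 s is already measured on the train.
Leg 2: 9.84 s is already measured on the train.
Leg 3: γ = 1/√(1 − 0.7160²) = 1/√0.4873 = 1.432; τ_3 = 7.24/1.432 = 5.054 s.
Total: 6.260 + 9.840 + 5.054 s.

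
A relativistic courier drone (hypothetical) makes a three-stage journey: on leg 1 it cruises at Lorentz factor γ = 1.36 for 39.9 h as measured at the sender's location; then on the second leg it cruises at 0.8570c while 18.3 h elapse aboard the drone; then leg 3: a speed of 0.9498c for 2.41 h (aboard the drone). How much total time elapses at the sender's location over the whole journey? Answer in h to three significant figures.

Leg 1: 39.9 h is already measured at the sender's location.
Leg 2: γ = 1/√(1 − 0.8570²) = 1/√0.2656 = 1.941; Δt_2 = 1.941 × 18.3 = 35.51 h.
Leg 3: γ = 1/√(1 − 0.9498²) = 1/√0.09788 = 3.196; Δt_3 = 3.196 × 2.41 = 7.703 h.
Total: 39.90 + 35.51 + 7.703 h.

Δt = 83.1 h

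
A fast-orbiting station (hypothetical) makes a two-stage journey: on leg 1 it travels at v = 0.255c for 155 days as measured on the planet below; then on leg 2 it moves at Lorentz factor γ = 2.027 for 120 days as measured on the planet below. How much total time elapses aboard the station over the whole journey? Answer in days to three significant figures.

τ = 209 days

Leg 1: γ = 1/√(1 − 0.255²) = 1/√0.9350 = 1.034; τ_1 = 155/1.034 = 149.9 days.
Leg 2: γ = 2.027; τ_2 = 120/2.027 = 59.20 days.
Total: 149.9 + 59.20 days.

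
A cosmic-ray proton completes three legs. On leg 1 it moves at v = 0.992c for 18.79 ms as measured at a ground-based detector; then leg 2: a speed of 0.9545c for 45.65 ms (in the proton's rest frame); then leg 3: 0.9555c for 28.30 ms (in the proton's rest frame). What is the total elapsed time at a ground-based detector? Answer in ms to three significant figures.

Leg 1: 18.79 ms is already measured at a ground-based detector.
Leg 2: γ = 1/√(1 − 0.9545²) = 1/√0.08893 = 3.353; Δt_2 = 3.353 × 45.65 = 153.1 ms.
Leg 3: γ = 1/√(1 − 0.9555²) = 1/√0.08702 = 3.390; Δt_3 = 3.390 × 28.30 = 95.94 ms.
Total: 18.79 + 153.1 + 95.94 ms.

Δt = 268 ms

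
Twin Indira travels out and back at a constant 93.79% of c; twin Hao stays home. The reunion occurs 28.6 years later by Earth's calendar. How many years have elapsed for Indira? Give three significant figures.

τ = 9.92 years

β = 0.9379; γ = 1/√(1 − 0.9379²) = 1/√0.1203 = 2.883
Indira's clock measures proper time along the trip: τ = Δt/γ = 28.6/2.883 years.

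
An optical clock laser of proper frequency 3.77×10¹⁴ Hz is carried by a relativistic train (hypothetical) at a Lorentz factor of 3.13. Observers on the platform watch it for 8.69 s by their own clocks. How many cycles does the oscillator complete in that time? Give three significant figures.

N = 1.05×10¹⁵

γ = 3.13
During 8.69 s of lab time, the oscillator's proper time advances by τ = Δt/γ = 8.69/3.130 = 2.776 s = 2.776×10⁰ s.
N = f × τ = 3.77×10¹⁴ × 2.776×10⁰ = 1.047×10¹⁵.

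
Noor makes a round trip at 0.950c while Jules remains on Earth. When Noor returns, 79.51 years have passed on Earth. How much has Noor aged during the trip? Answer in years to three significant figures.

τ = 24.8 years

γ = 1/√(1 − 0.950²) = 1/√0.09750 = 3.203
Noor's clock measures proper time along the trip: τ = Δt/γ = 79.51/3.203 years.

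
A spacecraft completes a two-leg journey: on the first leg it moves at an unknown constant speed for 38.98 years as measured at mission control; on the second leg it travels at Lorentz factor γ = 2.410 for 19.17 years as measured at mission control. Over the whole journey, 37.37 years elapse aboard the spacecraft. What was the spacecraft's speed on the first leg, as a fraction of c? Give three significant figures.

Leg 1: speed unknown; τ_1 = 38.98/γ_1.
Leg 2: γ = 2.410; τ_2 = 19.17/2.410 = 7.954 years.
Total proper time: τ_1 + 7.954 = 37.37, so τ_1 = 37.37 − 7.954 = 29.42 years.
γ_1 = 38.98/29.42 = 1.325; β = √(1 − 1/γ²) = √0.4305.

β = 0.656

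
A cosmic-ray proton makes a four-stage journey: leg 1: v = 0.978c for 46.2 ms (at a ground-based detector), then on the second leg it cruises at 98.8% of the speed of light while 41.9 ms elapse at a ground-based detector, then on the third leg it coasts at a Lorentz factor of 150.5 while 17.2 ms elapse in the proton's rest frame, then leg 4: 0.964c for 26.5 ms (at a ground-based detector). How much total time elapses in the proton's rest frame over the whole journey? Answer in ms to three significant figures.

Leg 1: γ = 1/√(1 − 0.978²) = 1/√0.04352 = 4.794; τ_1 = 46.2/4.794 = 9.638 ms.
Leg 2: β = 0.988; γ = 1/√(1 − 0.988²) = 1/√0.02386 = 6.474; τ_2 = 41.9/6.474 = 6.472 ms.
Leg 3: 17.2 ms is already measured in the proton's rest frame.
Leg 4: γ = 1/√(1 − 0.964²) = 1/√0.07070 = 3.761; τ_4 = 26.5/3.761 = 7.046 ms.
Total: 9.638 + 6.472 + 17.20 + 7.046 ms.

τ = 40.4 ms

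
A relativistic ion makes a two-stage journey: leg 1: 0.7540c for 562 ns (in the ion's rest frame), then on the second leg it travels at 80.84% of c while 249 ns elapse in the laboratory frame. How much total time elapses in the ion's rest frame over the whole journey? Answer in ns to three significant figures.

Leg 1: 562 ns is already measured in the ion's rest frame.
Leg 2: β = 0.8084; γ = 1/√(1 − 0.8084²) = 1/√0.3465 = 1.699; τ_2 = 249/1.699 = 146.6 ns.
Total: 562.0 + 146.6 ns.

τ = 709 ns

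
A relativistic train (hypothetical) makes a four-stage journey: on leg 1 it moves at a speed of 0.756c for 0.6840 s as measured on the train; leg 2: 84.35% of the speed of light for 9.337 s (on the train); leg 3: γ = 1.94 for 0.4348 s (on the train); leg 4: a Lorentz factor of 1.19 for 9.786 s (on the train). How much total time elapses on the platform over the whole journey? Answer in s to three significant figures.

Leg 1: γ = 1/√(1 − 0.756²) = 1/√0.4285 = 1.528; Δt_1 = 1.528 × 0.6840 = 1.045 s.
Leg 2: β = 0.8435; γ = 1/√(1 − 0.8435²) = 1/√0.2885 = 1.862; Δt_2 = 1.862 × 9.337 = 17.38 s.
Leg 3: γ = 1.94; Δt_3 = 1.940 × 0.4348 = 0.8435 s.
Leg 4: γ = 1.19; Δt_4 = 1.190 × 9.786 = 11.65 s.
Total: 1.045 + 17.38 + 0.8435 + 11.65 s.

Δt = 30.9 s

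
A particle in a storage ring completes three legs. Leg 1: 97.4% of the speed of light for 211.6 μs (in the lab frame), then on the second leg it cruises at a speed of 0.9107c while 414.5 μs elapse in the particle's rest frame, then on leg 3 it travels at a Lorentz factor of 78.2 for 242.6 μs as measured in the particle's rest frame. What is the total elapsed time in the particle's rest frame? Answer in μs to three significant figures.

Leg 1: β = 0.974; γ = 1/√(1 − 0.974²) = 1/√0.05132 = 4.414; τ_1 = 211.6/4.414 = 47.94 μs.
Leg 2: 414.5 μs is already measured in the particle's rest frame.
Leg 3: 242.6 μs is already measured in the particle's rest frame.
Total: 47.94 + 414.5 + 242.6 μs.

τ = 705 μs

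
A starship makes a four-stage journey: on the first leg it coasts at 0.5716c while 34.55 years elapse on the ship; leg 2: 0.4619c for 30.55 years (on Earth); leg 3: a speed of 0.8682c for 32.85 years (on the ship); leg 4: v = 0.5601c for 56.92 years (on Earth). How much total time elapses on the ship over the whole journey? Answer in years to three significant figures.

Leg 1: 34.55 years is already measured on the ship.
Leg 2: γ = 1/√(1 − 0.4619²) = 1/√0.7866 = 1.127; τ_2 = 30.55/1.127 = 27.10 years.
Leg 3: 32.85 years is already measured on the ship.
Leg 4: γ = 1/√(1 − 0.5601²) = 1/√0.6863 = 1.207; τ_4 = 56.92/1.207 = 47.15 years.
Total: 34.55 + 27.10 + 32.85 + 47.15 years.

τ = 142 years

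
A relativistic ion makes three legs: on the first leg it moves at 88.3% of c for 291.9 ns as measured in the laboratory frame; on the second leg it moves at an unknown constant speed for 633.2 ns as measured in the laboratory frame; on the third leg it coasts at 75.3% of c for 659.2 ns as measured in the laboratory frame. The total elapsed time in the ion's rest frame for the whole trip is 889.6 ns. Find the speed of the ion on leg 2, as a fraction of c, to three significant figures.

β = 0.864

Leg 1: β = 0.883; γ = 1/√(1 − 0.883²) = 1/√0.2203 = 2.131; τ_1 = 291.9/2.131 = 137.0 ns.
Leg 2: speed unknown; τ_2 = 633.2/γ_2.
Leg 3: β = 0.753; γ = 1/√(1 − 0.753²) = 1/√0.4330 = 1.520; τ_3 = 659.2/1.520 = 433.8 ns.
Total proper time: 137.0 + τ_2 + 433.8 = 889.6, so τ_2 = 889.6 − 570.8 = 318.8 ns.
γ_2 = 633.2/318.8 = 1.986; β = √(1 − 1/γ²) = √0.7465.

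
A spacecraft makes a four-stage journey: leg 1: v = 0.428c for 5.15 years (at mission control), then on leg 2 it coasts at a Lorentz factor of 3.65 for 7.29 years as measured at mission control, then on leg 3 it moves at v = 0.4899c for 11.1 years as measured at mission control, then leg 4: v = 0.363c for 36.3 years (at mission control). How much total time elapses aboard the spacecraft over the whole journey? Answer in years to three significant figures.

τ = 50.2 years

Leg 1: γ = 1/√(1 − 0.428²) = 1/√0.8168 = 1.106; τ_1 = 5.15/1.106 = 4.654 years.
Leg 2: γ = 3.65; τ_2 = 7.29/3.650 = 1.997 years.
Leg 3: γ = 1/√(1 − 0.4899²) = 1/√0.7600 = 1.147; τ_3 = 11.1/1.147 = 9.677 years.
Leg 4: γ = 1/√(1 − 0.363²) = 1/√0.8682 = 1.073; τ_4 = 36.3/1.073 = 33.82 years.
Total: 4.654 + 1.997 + 9.677 + 33.82 years.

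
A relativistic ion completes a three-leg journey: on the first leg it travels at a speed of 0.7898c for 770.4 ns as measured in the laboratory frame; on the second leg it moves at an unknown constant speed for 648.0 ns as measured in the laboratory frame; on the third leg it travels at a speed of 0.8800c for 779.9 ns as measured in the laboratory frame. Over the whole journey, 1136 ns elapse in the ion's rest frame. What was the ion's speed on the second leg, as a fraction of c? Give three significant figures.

Leg 1: γ = 1/√(1 − 0.7898²) = 1/√0.3762 = 1.630; τ_1 = 770.4/1.630 = 472.5 ns.
Leg 2: speed unknown; τ_2 = 648.0/γ_2.
Leg 3: γ = 1/√(1 − 0.8800²) = 1/√0.2256 = 2.105; τ_3 = 779.9/2.105 = 370.4 ns.
Total proper time: 472.5 + τ_2 + 370.4 = 1136, so τ_2 = 1136 − 843.0 = 293.0 ns.
γ_2 = 648.0/293.0 = 2.211; β = √(1 − 1/γ²) = √0.7955.

β = 0.892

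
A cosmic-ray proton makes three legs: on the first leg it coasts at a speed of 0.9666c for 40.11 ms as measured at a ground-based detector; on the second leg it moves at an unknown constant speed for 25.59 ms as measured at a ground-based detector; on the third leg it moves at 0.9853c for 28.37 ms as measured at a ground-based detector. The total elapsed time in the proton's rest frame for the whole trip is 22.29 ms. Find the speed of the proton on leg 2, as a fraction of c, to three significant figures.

Leg 1: γ = 1/√(1 − 0.9666²) = 1/√0.06568 = 3.902; τ_1 = 40.11/3.902 = 10.28 ms.
Leg 2: speed unknown; τ_2 = 25.59/γ_2.
Leg 3: γ = 1/√(1 − 0.9853²) = 1/√0.02918 = 5.854; τ_3 = 28.37/5.854 = 4.847 ms.
Total proper time: 10.28 + τ_2 + 4.847 = 22.29, so τ_2 = 22.29 − 15.13 = 7.164 ms.
γ_2 = 25.59/7.164 = 3.572; β = √(1 − 1/γ²) = √0.9216.

β = 0.960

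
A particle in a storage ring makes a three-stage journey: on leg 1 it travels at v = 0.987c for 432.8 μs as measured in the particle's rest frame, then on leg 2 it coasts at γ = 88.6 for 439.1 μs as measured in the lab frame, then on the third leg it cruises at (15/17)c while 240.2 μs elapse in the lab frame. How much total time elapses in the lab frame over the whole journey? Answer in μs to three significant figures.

Leg 1: γ = 1/√(1 − 0.987²) = 1/√0.02583 = 6.222; Δt_1 = 6.222 × 432.8 = 2693 μs.
Leg 2: 439.1 μs is already measured in the lab frame.
Leg 3: 240.2 μs is already measured in the lab frame.
Total: 2693 + 439.1 + 240.2 μs.

Δt = 3370 μs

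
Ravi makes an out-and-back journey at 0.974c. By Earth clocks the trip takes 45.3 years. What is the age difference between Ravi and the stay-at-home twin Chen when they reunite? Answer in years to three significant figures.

Δt − τ = 35.0 years

γ = 1/√(1 − 0.974²) = 1/√0.05132 = 4.414
Ravi's elapsed proper time: τ = 45.3/4.414 = 10.26 years.
Age gap = Δt − τ = 45.3 − 10.26 years.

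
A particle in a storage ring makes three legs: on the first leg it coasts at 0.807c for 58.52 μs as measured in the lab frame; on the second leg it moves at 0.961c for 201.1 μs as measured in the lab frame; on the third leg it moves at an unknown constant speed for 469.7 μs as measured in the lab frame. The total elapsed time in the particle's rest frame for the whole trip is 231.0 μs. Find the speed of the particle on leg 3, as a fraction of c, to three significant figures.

Leg 1: γ = 1/√(1 − 0.807²) = 1/√0.3488 = 1.693; τ_1 = 58.52/1.693 = 34.56 μs.
Leg 2: γ = 1/√(1 − 0.961²) = 1/√0.07648 = 3.616; τ_2 = 201.1/3.616 = 55.61 μs.
Leg 3: speed unknown; τ_3 = 469.7/γ_3.
Total proper time: 34.56 + 55.61 + τ_3 = 231.0, so τ_3 = 231.0 − 90.17 = 140.8 μs.
γ_3 = 469.7/140.8 = 3.335; β = √(1 − 1/γ²) = √0.9101.

β = 0.954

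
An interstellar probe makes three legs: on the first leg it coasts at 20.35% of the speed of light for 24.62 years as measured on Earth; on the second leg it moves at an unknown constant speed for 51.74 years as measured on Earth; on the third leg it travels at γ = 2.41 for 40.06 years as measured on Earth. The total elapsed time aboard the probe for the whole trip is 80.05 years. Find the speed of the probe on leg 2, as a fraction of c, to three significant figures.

β = 0.650

Leg 1: β = 0.2035; γ = 1/√(1 − 0.2035²) = 1/√0.9586 = 1.021; τ_1 = 24.62/1.021 = 24.10 years.
Leg 2: speed unknown; τ_2 = 51.74/γ_2.
Leg 3: γ = 2.41; τ_3 = 40.06/2.410 = 16.62 years.
Total proper time: 24.10 + τ_2 + 16.62 = 80.05, so τ_2 = 80.05 − 40.73 = 39.32 years.
γ_2 = 51.74/39.32 = 1.316; β = √(1 − 1/γ²) = √0.4224.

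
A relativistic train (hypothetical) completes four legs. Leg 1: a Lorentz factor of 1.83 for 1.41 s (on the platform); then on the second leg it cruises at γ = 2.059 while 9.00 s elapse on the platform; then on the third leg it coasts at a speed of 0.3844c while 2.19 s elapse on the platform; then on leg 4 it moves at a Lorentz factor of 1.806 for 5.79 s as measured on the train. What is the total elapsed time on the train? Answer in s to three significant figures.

Leg 1: γ = 1.83; τ_1 = 1.41/1.830 = 0.7705 s.
Leg 2: γ = 2.059; τ_2 = 9.00/2.059 = 4.371 s.
Leg 3: γ = 1/√(1 − 0.3844²) = 1/√0.8522 = 1.083; τ_3 = 2.19/1.083 = 2.022 s.
Leg 4: 5.79 s is already measured on the train.
Total: 0.7705 + 4.371 + 2.022 + 5.790 s.

τ = 13.0 s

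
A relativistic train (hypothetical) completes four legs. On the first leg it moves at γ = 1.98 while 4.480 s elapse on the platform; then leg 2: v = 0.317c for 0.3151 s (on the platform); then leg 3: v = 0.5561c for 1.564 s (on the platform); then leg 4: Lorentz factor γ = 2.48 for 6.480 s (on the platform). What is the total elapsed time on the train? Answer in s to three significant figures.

Leg 1: γ = 1.98; τ_1 = 4.480/1.980 = 2.263 s.
Leg 2: γ = 1/√(1 − 0.317²) = 1/√0.8995 = 1.054; τ_2 = 0.3151/1.054 = 0.2988 s.
Leg 3: γ = 1/√(1 − 0.5561²) = 1/√0.6908 = 1.203; τ_3 = 1.564/1.203 = 1.300 s.
Leg 4: γ = 2.48; τ_4 = 6.480/2.480 = 2.613 s.
Total: 2.263 + 0.2988 + 1.300 + 2.613 s.

τ = 6.47 s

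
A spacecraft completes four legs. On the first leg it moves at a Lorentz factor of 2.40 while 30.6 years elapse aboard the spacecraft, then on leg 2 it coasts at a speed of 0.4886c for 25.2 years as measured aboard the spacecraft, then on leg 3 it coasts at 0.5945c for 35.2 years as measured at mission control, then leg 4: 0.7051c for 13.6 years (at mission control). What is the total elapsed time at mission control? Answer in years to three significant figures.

Leg 1: γ = 2.40; Δt_1 = 2.400 × 30.6 = 73.44 years.
Leg 2: γ = 1/√(1 − 0.4886²) = 1/√0.7613 = 1.146; Δt_2 = 1.146 × 25.2 = 28.88 years.
Leg 3: 35.2 years is already measured at mission control.
Leg 4: 13.6 years is already measured at mission control.
Total: 73.44 + 28.88 + 35.20 + 13.60 years.

Δt = 151 years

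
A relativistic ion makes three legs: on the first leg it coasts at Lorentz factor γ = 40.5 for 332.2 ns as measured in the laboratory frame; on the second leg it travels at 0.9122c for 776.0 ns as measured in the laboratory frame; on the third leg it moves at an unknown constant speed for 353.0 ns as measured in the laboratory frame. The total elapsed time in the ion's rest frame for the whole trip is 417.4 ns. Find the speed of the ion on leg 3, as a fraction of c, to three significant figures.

β = 0.966

Leg 1: γ = 40.5; τ_1 = 332.2/40.50 = 8.202 ns.
Leg 2: γ = 1/√(1 − 0.9122²) = 1/√0.1679 = 2.441; τ_2 = 776.0/2.441 = 318.0 ns.
Leg 3: speed unknown; τ_3 = 353.0/γ_3.
Total proper time: 8.202 + 318.0 + τ_3 = 417.4, so τ_3 = 417.4 − 326.2 = 91.24 ns.
γ_3 = 353.0/91.24 = 3.869; β = √(1 − 1/γ²) = √0.9332.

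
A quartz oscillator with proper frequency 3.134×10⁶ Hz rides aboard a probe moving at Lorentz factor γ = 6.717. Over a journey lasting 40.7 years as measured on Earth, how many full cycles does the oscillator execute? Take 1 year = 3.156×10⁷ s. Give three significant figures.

γ = 6.717
The oscillator's own cycle count is N = f × τ where τ is the proper time aboard the probe. τ = Δt/γ = 40.7/6.717 = 6.059 years = 1.912×10⁸ s.
N = 3.134×10⁶ × 1.912×10⁸ = 5.993×10¹⁴.

N = 5.99×10¹⁴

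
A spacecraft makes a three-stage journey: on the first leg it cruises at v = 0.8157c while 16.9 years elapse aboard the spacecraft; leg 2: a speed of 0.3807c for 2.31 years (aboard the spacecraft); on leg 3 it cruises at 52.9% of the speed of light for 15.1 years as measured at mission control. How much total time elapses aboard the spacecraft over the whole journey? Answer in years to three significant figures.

τ = 32.0 years

Leg 1: 16.9 years is already measured aboard the spacecraft.
Leg 2: 2.31 years is already measured aboard the spacecraft.
Leg 3: β = 0.529; γ = 1/√(1 − 0.529²) = 1/√0.7202 = 1.178; τ_3 = 15.1/1.178 = 12.81 years.
Total: 16.90 + 2.310 + 12.81 years.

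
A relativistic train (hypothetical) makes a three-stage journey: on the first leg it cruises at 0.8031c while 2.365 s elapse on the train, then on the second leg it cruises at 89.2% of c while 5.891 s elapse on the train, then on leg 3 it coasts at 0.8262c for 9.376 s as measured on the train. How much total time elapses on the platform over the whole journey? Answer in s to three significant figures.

Δt = 33.6 s

Leg 1: γ = 1/√(1 − 0.8031²) = 1/√0.3550 = 1.678; Δt_1 = 1.678 × 2.365 = 3.969 s.
Leg 2: β = 0.892; γ = 1/√(1 − 0.892²) = 1/√0.2043 = 2.212; Δt_2 = 2.212 × 5.891 = 13.03 s.
Leg 3: γ = 1/√(1 − 0.8262²) = 1/√0.3174 = 1.775; Δt_3 = 1.775 × 9.376 = 16.64 s.
Total: 3.969 + 13.03 + 16.64 s.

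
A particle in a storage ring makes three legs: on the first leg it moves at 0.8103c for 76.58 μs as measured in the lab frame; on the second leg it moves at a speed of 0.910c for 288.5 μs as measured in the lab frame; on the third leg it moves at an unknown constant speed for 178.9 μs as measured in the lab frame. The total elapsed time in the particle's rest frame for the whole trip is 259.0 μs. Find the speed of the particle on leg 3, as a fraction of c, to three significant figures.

β = 0.849

Leg 1: γ = 1/√(1 − 0.8103²) = 1/√0.3434 = 1.706; τ_1 = 76.58/1.706 = 44.88 μs.
Leg 2: γ = 1/√(1 − 0.910²) = 1/√0.1719 = 2.412; τ_2 = 288.5/2.412 = 119.6 μs.
Leg 3: speed unknown; τ_3 = 178.9/γ_3.
Total proper time: 44.88 + 119.6 + τ_3 = 259.0, so τ_3 = 259.0 − 164.5 = 94.51 μs.
γ_3 = 178.9/94.51 = 1.893; β = √(1 − 1/γ²) = √0.7209.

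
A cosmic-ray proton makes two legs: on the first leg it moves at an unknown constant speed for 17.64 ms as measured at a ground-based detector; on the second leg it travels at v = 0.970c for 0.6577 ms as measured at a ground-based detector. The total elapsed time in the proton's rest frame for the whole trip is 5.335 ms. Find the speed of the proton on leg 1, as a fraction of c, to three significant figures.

Leg 1: speed unknown; τ_1 = 17.64/γ_1.
Leg 2: γ = 1/√(1 − 0.970²) = 1/√0.05910 = 4.113; τ_2 = 0.6577/4.113 = 0.1599 ms.
Total proper time: τ_1 + 0.1599 = 5.335, so τ_1 = 5.335 − 0.1599 = 5.175 ms.
γ_1 = 17.64/5.175 = 3.409; β = √(1 − 1/γ²) = √0.9139.

β = 0.956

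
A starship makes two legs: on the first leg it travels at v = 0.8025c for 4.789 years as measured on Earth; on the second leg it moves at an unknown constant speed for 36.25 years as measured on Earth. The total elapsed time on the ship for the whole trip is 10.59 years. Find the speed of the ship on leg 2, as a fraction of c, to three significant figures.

β = 0.977

Leg 1: γ = 1/√(1 − 0.8025²) = 1/√0.3560 = 1.676; τ_1 = 4.789/1.676 = 2.857 years.
Leg 2: speed unknown; τ_2 = 36.25/γ_2.
Total proper time: 2.857 + τ_2 = 10.59, so τ_2 = 10.59 − 2.857 = 7.733 years.
γ_2 = 36.25/7.733 = 4.688; β = √(1 − 1/γ²) = √0.9545.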